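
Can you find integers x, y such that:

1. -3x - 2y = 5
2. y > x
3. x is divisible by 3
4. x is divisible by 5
Yes

Take x = -15, y = 20. Substituting into each constraint:
  (1) -3(-15) - 2(20) = 5 ✓
  (2) 20 > -15 ✓
  (3) -15 = 3 × -5, remainder 0 ✓
  (4) -15 = 5 × -3, remainder 0 ✓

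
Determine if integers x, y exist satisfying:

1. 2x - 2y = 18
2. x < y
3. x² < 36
No

A contradictory subset is {2x - 2y = 18, x < y}. No integer assignment can satisfy these jointly:

  - 2x - 2y = 18: is a linear equation tying the variables together
  - x < y: bounds one variable relative to another variable

From the equation, x − y = 9, i.e. y − x = -9; but y > x requires y − x ≥ 1. Contradiction.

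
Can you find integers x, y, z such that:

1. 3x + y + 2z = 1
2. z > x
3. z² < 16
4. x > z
No

A contradictory subset is {z > x, x > z}. No integer assignment can satisfy these jointly:

  - z > x: bounds one variable relative to another variable
  - x > z: bounds one variable relative to another variable

Direct contradiction: z > x and x > z cannot both hold.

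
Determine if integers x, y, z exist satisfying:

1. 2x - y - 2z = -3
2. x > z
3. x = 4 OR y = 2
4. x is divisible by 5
No

The full constraint system is jointly infeasible over the integers. Each constraint and what it forces:

  - 2x - y - 2z = -3: is a linear equation tying the variables together
  - x > z: bounds one variable relative to another variable
  - x = 4 OR y = 2: forces a choice: either x = 4 or y = 2
  - x is divisible by 5: restricts x to multiples of 5

Split on the disjunction (x = 4 OR y = 2):
  • If x = 4: this contradicts the divisibility constraint — 4 is not a multiple of 5.
  • If y = 2: with y = 2, writing x = 5x', every remaining term of the linear equation is divisible by 2, so the left side is ≡ 0 (mod 2); but the right side -1 ≡ 1 (mod 2). No integers can satisfy it.
Both branches are infeasible, so the system has no integer solution.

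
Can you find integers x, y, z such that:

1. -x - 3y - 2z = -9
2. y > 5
Yes

Take x = -9, y = 6, z = 0. Substituting into each constraint:
  (1) 9 - 3(6) - 2(0) = -9 ✓
  (2) 6 > 5 ✓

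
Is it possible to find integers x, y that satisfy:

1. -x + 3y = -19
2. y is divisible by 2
Yes

Take x = 19, y = 0. Substituting into each constraint:
  (1) (-19) + 3(0) = -19 ✓
  (2) 0 = 2 × 0, remainder 0 ✓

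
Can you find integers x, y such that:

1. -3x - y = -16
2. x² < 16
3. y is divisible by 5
Yes

Take x = 2, y = 10. Substituting into each constraint:
  (1) -3(2) + (-10) = -16 ✓
  (2) x² = (2)² = 4, and 4 < 16 ✓
  (3) 10 = 5 × 2, remainder 0 ✓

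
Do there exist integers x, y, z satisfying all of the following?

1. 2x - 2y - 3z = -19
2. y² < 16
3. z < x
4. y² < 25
Yes

Take x = 22, y = 0, z = 21. Substituting into each constraint:
  (1) 2(22) - 2(0) - 3(21) = -19 ✓
  (2) y² = (0)² = 0, and 0 < 16 ✓
  (3) 21 < 22 ✓
  (4) y² = (0)² = 0, and 0 < 25 ✓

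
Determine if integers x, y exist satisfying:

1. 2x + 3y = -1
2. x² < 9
Yes

Take x = 1, y = -1. Substituting into each constraint:
  (1) 2(1) + 3(-1) = -1 ✓
  (2) x² = (1)² = 1, and 1 < 9 ✓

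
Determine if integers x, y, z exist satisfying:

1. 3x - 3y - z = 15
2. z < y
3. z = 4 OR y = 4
Yes

Take x = 10, y = 4, z = 3. Substituting into each constraint:
  (1) 3(10) - 3(4) + (-3) = 15 ✓
  (2) 3 < 4 ✓
  (3) y = 4, target 4 ✓ (second branch holds)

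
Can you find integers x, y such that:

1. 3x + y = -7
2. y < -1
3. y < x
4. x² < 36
Yes

Take x = -1, y = -4. Substituting into each constraint:
  (1) 3(-1) + (-4) = -7 ✓
  (2) -4 < -1 ✓
  (3) -4 < -1 ✓
  (4) x² = (-1)² = 1, and 1 < 36 ✓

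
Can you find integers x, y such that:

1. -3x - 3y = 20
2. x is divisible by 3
No

Even the single constraint (-3x - 3y = 20) is infeasible over the integers.

  - -3x - 3y = 20: every term on the left is divisible by 3, so the LHS ≡ 0 (mod 3), but the RHS 20 is not — no integer solution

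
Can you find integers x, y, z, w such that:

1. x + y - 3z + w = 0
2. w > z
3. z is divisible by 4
Yes

Take x = 0, y = -1, z = 0, w = 1. Substituting into each constraint:
  (1) 0 + (-1) - 3(0) + 1 = 0 ✓
  (2) 1 > 0 ✓
  (3) 0 = 4 × 0, remainder 0 ✓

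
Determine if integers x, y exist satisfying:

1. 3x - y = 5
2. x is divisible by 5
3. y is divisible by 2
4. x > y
Yes

Take x = -5, y = -20. Substituting into each constraint:
  (1) 3(-5) + 20 = 5 ✓
  (2) -5 = 5 × -1, remainder 0 ✓
  (3) -20 = 2 × -10, remainder 0 ✓
  (4) -5 > -20 ✓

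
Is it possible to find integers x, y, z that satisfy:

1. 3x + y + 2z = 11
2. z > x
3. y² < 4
Yes

Take x = 1, y = 0, z = 4. Substituting into each constraint:
  (1) 3(1) + 0 + 2(4) = 11 ✓
  (2) 4 > 1 ✓
  (3) y² = (0)² = 0, and 0 < 4 ✓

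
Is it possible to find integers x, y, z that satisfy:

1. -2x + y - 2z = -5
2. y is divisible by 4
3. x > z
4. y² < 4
No

A contradictory subset is {-2x + y - 2z = -5, y is divisible by 4}. No integer assignment can satisfy these jointly:

  - -2x + y - 2z = -5: is a linear equation tying the variables together
  - y is divisible by 4: restricts y to multiples of 4

Modular obstruction: writing y = 4y', every remaining term of the linear equation is divisible by 2, so the left side is ≡ 0 (mod 2); but the right side -5 ≡ 1 (mod 2). No integers can satisfy it.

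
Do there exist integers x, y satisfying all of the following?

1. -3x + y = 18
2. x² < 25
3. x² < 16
Yes

Take x = 0, y = 18. Substituting into each constraint:
  (1) -3(0) + 18 = 18 ✓
  (2) x² = (0)² = 0, and 0 < 25 ✓
  (3) x² = (0)² = 0, and 0 < 16 ✓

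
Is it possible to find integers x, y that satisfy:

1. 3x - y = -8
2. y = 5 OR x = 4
Yes

Take x = 4, y = 20. Substituting into each constraint:
  (1) 3(4) + (-20) = -8 ✓
  (2) x = 4, target 4 ✓ (second branch holds)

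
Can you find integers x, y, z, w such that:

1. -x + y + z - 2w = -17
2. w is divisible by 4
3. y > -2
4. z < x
Yes

Take x = 0, y = -1, z = -16, w = 0. Substituting into each constraint:
  (1) 0 + (-1) + (-16) - 2(0) = -17 ✓
  (2) 0 = 4 × 0, remainder 0 ✓
  (3) -1 > -2 ✓
  (4) -16 < 0 ✓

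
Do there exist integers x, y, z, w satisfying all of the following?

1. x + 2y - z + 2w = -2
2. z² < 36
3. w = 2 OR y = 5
Yes

Take x = -13, y = 5, z = -1, w = 0. Substituting into each constraint:
  (1) (-13) + 2(5) + 1 + 2(0) = -2 ✓
  (2) z² = (-1)² = 1, and 1 < 36 ✓
  (3) y = 5, target 5 ✓ (second branch holds)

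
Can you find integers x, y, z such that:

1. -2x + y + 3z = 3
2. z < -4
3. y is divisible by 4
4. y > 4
Yes

Take x = -5, y = 8, z = -5. Substituting into each constraint:
  (1) -2(-5) + 8 + 3(-5) = 3 ✓
  (2) -5 < -4 ✓
  (3) 8 = 4 × 2, remainder 0 ✓
  (4) 8 > 4 ✓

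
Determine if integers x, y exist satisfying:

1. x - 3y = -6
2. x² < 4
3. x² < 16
Yes

Take x = 0, y = 2. Substituting into each constraint:
  (1) 0 - 3(2) = -6 ✓
  (2) x² = (0)² = 0, and 0 < 4 ✓
  (3) x² = (0)² = 0, and 0 < 16 ✓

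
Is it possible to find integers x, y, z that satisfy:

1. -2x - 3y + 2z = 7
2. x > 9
Yes

Take x = 10, y = -9, z = 0. Substituting into each constraint:
  (1) -2(10) - 3(-9) + 2(0) = 7 ✓
  (2) 10 > 9 ✓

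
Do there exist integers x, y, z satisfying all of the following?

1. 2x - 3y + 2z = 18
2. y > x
Yes

Take x = -1, y = 0, z = 10. Substituting into each constraint:
  (1) 2(-1) - 3(0) + 2(10) = 18 ✓
  (2) 0 > -1 ✓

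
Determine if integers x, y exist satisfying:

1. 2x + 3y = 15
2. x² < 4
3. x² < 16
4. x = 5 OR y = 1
No

A contradictory subset is {2x + 3y = 15, x² < 4, x = 5 OR y = 1}. No integer assignment can satisfy these jointly:

  - 2x + 3y = 15: is a linear equation tying the variables together
  - x² < 4: restricts x to |x| ≤ 1
  - x = 5 OR y = 1: forces a choice: either x = 5 or y = 1

Split on the disjunction (x = 5 OR y = 1):
  • If x = 5: this contradicts x² < 4, which requires |x| ≤ 1.
  • If y = 1: the equation forces x = 6, but x² < 4 requires |x| ≤ 1.
Both branches are infeasible, so the system has no integer solution.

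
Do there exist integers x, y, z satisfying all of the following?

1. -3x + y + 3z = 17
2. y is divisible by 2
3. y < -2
Yes

Take x = -7, y = -4, z = 0. Substituting into each constraint:
  (1) -3(-7) + (-4) + 3(0) = 17 ✓
  (2) -4 = 2 × -2, remainder 0 ✓
  (3) -4 < -2 ✓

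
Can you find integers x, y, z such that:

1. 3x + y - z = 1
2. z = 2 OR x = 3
Yes

Take x = 3, y = 0, z = 8. Substituting into each constraint:
  (1) 3(3) + 0 + (-8) = 1 ✓
  (2) x = 3, target 3 ✓ (second branch holds)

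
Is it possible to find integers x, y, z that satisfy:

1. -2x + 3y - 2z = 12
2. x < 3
Yes

Take x = -6, y = 0, z = 0. Substituting into each constraint:
  (1) -2(-6) + 3(0) - 2(0) = 12 ✓
  (2) -6 < 3 ✓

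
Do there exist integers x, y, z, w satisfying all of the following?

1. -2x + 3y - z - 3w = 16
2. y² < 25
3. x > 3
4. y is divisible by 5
Yes

Take x = 4, y = 0, z = 0, w = -8. Substituting into each constraint:
  (1) -2(4) + 3(0) + 0 - 3(-8) = 16 ✓
  (2) y² = (0)² = 0, and 0 < 25 ✓
  (3) 4 > 3 ✓
  (4) 0 = 5 × 0, remainder 0 ✓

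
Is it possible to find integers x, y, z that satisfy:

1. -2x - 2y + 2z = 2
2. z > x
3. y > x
Yes

Take x = -1, y = 0, z = 0. Substituting into each constraint:
  (1) -2(-1) - 2(0) + 2(0) = 2 ✓
  (2) 0 > -1 ✓
  (3) 0 > -1 ✓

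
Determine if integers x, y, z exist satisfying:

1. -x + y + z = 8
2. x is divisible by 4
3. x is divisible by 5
Yes

Take x = 0, y = 8, z = 0. Substituting into each constraint:
  (1) 0 + 8 + 0 = 8 ✓
  (2) 0 = 4 × 0, remainder 0 ✓
  (3) 0 = 5 × 0, remainder 0 ✓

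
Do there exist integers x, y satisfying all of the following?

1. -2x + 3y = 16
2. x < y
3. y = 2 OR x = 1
Yes

Take x = -5, y = 2. Substituting into each constraint:
  (1) -2(-5) + 3(2) = 16 ✓
  (2) -5 < 2 ✓
  (3) y = 2, target 2 ✓ (first branch holds)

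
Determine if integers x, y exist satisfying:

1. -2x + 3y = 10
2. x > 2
Yes

Take x = 4, y = 6. Substituting into each constraint:
  (1) -2(4) + 3(6) = 10 ✓
  (2) 4 > 2 ✓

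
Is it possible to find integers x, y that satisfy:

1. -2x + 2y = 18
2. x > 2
Yes

Take x = 3, y = 12. Substituting into each constraint:
  (1) -2(3) + 2(12) = 18 ✓
  (2) 3 > 2 ✓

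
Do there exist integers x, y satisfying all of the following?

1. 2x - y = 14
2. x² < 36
Yes

Take x = 0, y = -14. Substituting into each constraint:
  (1) 2(0) + 14 = 14 ✓
  (2) x² = (0)² = 0, and 0 < 36 ✓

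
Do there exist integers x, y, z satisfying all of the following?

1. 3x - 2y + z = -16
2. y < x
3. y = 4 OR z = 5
Yes

Take x = 5, y = 4, z = -23. Substituting into each constraint:
  (1) 3(5) - 2(4) + (-23) = -16 ✓
  (2) 4 < 5 ✓
  (3) y = 4, target 4 ✓ (first branch holds)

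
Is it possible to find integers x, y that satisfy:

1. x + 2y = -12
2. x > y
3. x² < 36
Yes

Take x = -2, y = -5. Substituting into each constraint:
  (1) (-2) + 2(-5) = -12 ✓
  (2) -2 > -5 ✓
  (3) x² = (-2)² = 4, and 4 < 36 ✓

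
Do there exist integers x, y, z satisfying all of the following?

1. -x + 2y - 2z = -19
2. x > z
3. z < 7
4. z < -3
Yes

Take x = 1, y = -13, z = -4. Substituting into each constraint:
  (1) (-1) + 2(-13) - 2(-4) = -19 ✓
  (2) 1 > -4 ✓
  (3) -4 < 7 ✓
  (4) -4 < -3 ✓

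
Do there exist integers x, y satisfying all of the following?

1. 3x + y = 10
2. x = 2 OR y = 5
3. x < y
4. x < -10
No

A contradictory subset is {3x + y = 10, x = 2 OR y = 5, x < -10}. No integer assignment can satisfy these jointly:

  - 3x + y = 10: is a linear equation tying the variables together
  - x = 2 OR y = 5: forces a choice: either x = 2 or y = 5
  - x < -10: bounds one variable relative to a constant

Split on the disjunction (x = 2 OR y = 5):
  • If x = 2: this contradicts the bound x ≤ -11.
  • If y = 5: with y = 5, every remaining term of the linear equation is divisible by 3, so the left side is ≡ 0 (mod 3); but the right side 5 ≡ 2 (mod 3). No integers can satisfy it.
Both branches are infeasible, so the system has no integer solution.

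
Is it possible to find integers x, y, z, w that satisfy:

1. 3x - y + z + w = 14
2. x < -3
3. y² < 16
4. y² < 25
Yes

Take x = -4, y = 0, z = 26, w = 0. Substituting into each constraint:
  (1) 3(-4) + 0 + 26 + 0 = 14 ✓
  (2) -4 < -3 ✓
  (3) y² = (0)² = 0, and 0 < 16 ✓
  (4) y² = (0)² = 0, and 0 < 25 ✓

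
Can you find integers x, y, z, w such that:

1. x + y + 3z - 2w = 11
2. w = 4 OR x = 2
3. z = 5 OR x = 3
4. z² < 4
Yes

Take x = 3, y = 16, z = 0, w = 4. Substituting into each constraint:
  (1) 3 + 16 + 3(0) - 2(4) = 11 ✓
  (2) w = 4, target 4 ✓ (first branch holds)
  (3) x = 3, target 3 ✓ (second branch holds)
  (4) z² = (0)² = 0, and 0 < 4 ✓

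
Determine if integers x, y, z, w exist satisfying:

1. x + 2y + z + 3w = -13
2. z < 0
Yes

Take x = 0, y = 0, z = -1, w = -4. Substituting into each constraint:
  (1) 0 + 2(0) + (-1) + 3(-4) = -13 ✓
  (2) -1 < 0 ✓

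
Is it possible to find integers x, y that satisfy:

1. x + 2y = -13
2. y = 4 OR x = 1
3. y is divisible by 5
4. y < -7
No

A contradictory subset is {x + 2y = -13, y = 4 OR x = 1, y < -7}. No integer assignment can satisfy these jointly:

  - x + 2y = -13: is a linear equation tying the variables together
  - y = 4 OR x = 1: forces a choice: either y = 4 or x = 1
  - y < -7: bounds one variable relative to a constant

Split on the disjunction (y = 4 OR x = 1):
  • If y = 4: this contradicts the bound y ≤ -8.
  • If x = 1: the equation forces y = -7, which contradicts the bound y ≤ -8.
Both branches are infeasible, so the system has no integer solution.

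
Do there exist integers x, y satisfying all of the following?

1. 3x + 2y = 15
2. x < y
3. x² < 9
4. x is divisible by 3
No

The full constraint system is jointly infeasible over the integers. Each constraint and what it forces:

  - 3x + 2y = 15: is a linear equation tying the variables together
  - x < y: bounds one variable relative to another variable
  - x² < 9: restricts x to |x| ≤ 2
  - x is divisible by 3: restricts x to multiples of 3

The bounds confine x to {0} with 3 | x. For each value, substitute into the equation:
  • x = 0: the equation gives 2y = 15, so y would not be an integer.
Every case fails, so no integer solution exists.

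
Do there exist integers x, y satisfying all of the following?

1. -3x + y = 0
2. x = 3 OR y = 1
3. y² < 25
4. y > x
No

The full constraint system is jointly infeasible over the integers. Each constraint and what it forces:

  - -3x + y = 0: is a linear equation tying the variables together
  - x = 3 OR y = 1: forces a choice: either x = 3 or y = 1
  - y² < 25: restricts y to |y| ≤ 4
  - y > x: bounds one variable relative to another variable

Split on the disjunction (x = 3 OR y = 1):
  • If x = 3: the equation forces y = 9, but y² < 25 requires |y| ≤ 4.
  • If y = 1: with y = 1, every remaining term of the linear equation is divisible by 3, so the left side is ≡ 0 (mod 3); but the right side -1 ≡ 2 (mod 3). No integers can satisfy it.
Both branches are infeasible, so the system has no integer solution.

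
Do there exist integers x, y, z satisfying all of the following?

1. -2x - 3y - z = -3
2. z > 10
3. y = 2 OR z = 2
Yes

Take x = -7, y = 2, z = 11. Substituting into each constraint:
  (1) -2(-7) - 3(2) + (-11) = -3 ✓
  (2) 11 > 10 ✓
  (3) y = 2, target 2 ✓ (first branch holds)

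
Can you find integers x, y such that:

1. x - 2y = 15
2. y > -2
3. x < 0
No

The full constraint system is jointly infeasible over the integers. Each constraint and what it forces:

  - x - 2y = 15: is a linear equation tying the variables together
  - y > -2: bounds one variable relative to a constant
  - x < 0: bounds one variable relative to a constant

Range argument: with x ∈ [−∞, -1], y ∈ [-1, ∞], the left side of the equation is at most 1, but the right side is 15 > 1. No integer solution exists.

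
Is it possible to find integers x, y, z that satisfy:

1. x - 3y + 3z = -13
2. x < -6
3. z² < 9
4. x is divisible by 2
Yes

Take x = -10, y = 0, z = -1. Substituting into each constraint:
  (1) (-10) - 3(0) + 3(-1) = -13 ✓
  (2) -10 < -6 ✓
  (3) z² = (-1)² = 1, and 1 < 9 ✓
  (4) -10 = 2 × -5, remainder 0 ✓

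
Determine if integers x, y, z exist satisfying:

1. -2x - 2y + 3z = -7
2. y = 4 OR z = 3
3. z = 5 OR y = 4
Yes

Take x = 1, y = 4, z = 1. Substituting into each constraint:
  (1) -2(1) - 2(4) + 3(1) = -7 ✓
  (2) y = 4, target 4 ✓ (first branch holds)
  (3) y = 4, target 4 ✓ (second branch holds)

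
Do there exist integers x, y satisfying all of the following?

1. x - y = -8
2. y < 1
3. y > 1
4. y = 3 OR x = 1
No

A contradictory subset is {y < 1, y > 1}. No integer assignment can satisfy these jointly:

  - y < 1: bounds one variable relative to a constant
  - y > 1: bounds one variable relative to a constant

Direct contradiction: the bounds on y require y ≥ 2 and y ≤ 0 simultaneously, which is empty.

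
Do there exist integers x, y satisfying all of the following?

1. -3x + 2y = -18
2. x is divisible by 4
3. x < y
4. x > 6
Yes

Take x = 20, y = 21. Substituting into each constraint:
  (1) -3(20) + 2(21) = -18 ✓
  (2) 20 = 4 × 5, remainder 0 ✓
  (3) 20 < 21 ✓
  (4) 20 > 6 ✓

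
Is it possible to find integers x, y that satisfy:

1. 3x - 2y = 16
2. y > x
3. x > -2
Yes

Take x = 18, y = 19. Substituting into each constraint:
  (1) 3(18) - 2(19) = 16 ✓
  (2) 19 > 18 ✓
  (3) 18 > -2 ✓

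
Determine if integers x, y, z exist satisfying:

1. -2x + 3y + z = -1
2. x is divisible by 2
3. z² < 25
Yes

Take x = 0, y = -1, z = 2. Substituting into each constraint:
  (1) -2(0) + 3(-1) + 2 = -1 ✓
  (2) 0 = 2 × 0, remainder 0 ✓
  (3) z² = (2)² = 4, and 4 < 25 ✓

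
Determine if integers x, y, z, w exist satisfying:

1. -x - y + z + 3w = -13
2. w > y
Yes

Take x = 14, y = -1, z = 0, w = 0. Substituting into each constraint:
  (1) (-14) + 1 + 0 + 3(0) = -13 ✓
  (2) 0 > -1 ✓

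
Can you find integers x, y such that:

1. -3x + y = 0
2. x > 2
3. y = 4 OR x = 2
No

The full constraint system is jointly infeasible over the integers. Each constraint and what it forces:

  - -3x + y = 0: is a linear equation tying the variables together
  - x > 2: bounds one variable relative to a constant
  - y = 4 OR x = 2: forces a choice: either y = 4 or x = 2

Split on the disjunction (y = 4 OR x = 2):
  • If y = 4: with y = 4, every remaining term of the linear equation is divisible by 3, so the left side is ≡ 0 (mod 3); but the right side -4 ≡ 2 (mod 3). No integers can satisfy it.
  • If x = 2: this contradicts the bound x ≥ 3.
Both branches are infeasible, so the system has no integer solution.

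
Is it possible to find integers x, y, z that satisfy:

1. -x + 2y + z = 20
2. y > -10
Yes

Take x = 0, y = 0, z = 20. Substituting into each constraint:
  (1) 0 + 2(0) + 20 = 20 ✓
  (2) 0 > -10 ✓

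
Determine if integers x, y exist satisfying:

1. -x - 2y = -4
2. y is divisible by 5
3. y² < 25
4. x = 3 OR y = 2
No

A contradictory subset is {-x - 2y = -4, y is divisible by 5, x = 3 OR y = 2}. No integer assignment can satisfy these jointly:

  - -x - 2y = -4: is a linear equation tying the variables together
  - y is divisible by 5: restricts y to multiples of 5
  - x = 3 OR y = 2: forces a choice: either x = 3 or y = 2

Split on the disjunction (x = 3 OR y = 2):
  • If x = 3: with x = 3, writing y = 5y', every remaining term of the linear equation is divisible by 10, so the left side is ≡ 0 (mod 10); but the right side -1 ≡ 9 (mod 10). No integers can satisfy it.
  • If y = 2: this contradicts the divisibility constraint — 2 is not a multiple of 5.
Both branches are infeasible, so the system has no integer solution.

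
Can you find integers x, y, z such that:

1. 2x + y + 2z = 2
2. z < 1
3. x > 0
Yes

Take x = 1, y = 0, z = 0. Substituting into each constraint:
  (1) 2(1) + 0 + 2(0) = 2 ✓
  (2) 0 < 1 ✓
  (3) 1 > 0 ✓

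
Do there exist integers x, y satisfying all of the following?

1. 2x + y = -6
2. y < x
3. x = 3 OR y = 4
Yes

Take x = 3, y = -12. Substituting into each constraint:
  (1) 2(3) + (-12) = -6 ✓
  (2) -12 < 3 ✓
  (3) x = 3, target 3 ✓ (first branch holds)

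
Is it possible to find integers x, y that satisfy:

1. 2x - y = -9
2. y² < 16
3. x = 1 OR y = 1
Yes

Take x = -4, y = 1. Substituting into each constraint:
  (1) 2(-4) + (-1) = -9 ✓
  (2) y² = (1)² = 1, and 1 < 16 ✓
  (3) y = 1, target 1 ✓ (second branch holds)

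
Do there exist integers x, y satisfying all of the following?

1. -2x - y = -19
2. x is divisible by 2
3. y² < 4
Yes

Take x = 10, y = -1. Substituting into each constraint:
  (1) -2(10) + 1 = -19 ✓
  (2) 10 = 2 × 5, remainder 0 ✓
  (3) y² = (-1)² = 1, and 1 < 4 ✓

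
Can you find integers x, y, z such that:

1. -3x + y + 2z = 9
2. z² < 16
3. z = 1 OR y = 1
Yes

Take x = -3, y = -2, z = 1. Substituting into each constraint:
  (1) -3(-3) + (-2) + 2(1) = 9 ✓
  (2) z² = (1)² = 1, and 1 < 16 ✓
  (3) z = 1, target 1 ✓ (first branch holds)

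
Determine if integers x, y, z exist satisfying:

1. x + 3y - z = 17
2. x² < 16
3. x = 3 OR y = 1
Yes

Take x = 3, y = 0, z = -14. Substituting into each constraint:
  (1) 3 + 3(0) + 14 = 17 ✓
  (2) x² = (3)² = 9, and 9 < 16 ✓
  (3) x = 3, target 3 ✓ (first branch holds)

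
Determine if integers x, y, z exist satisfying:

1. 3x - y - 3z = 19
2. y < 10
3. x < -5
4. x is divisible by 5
Yes

Take x = -10, y = 2, z = -17. Substituting into each constraint:
  (1) 3(-10) + (-2) - 3(-17) = 19 ✓
  (2) 2 < 10 ✓
  (3) -10 < -5 ✓
  (4) -10 = 5 × -2, remainder 0 ✓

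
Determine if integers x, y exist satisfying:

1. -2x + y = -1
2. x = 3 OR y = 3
Yes

Take x = 3, y = 5. Substituting into each constraint:
  (1) -2(3) + 5 = -1 ✓
  (2) x = 3, target 3 ✓ (first branch holds)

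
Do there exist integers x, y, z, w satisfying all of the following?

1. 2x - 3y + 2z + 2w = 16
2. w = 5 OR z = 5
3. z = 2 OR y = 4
Yes

Take x = 1, y = 0, z = 2, w = 5. Substituting into each constraint:
  (1) 2(1) - 3(0) + 2(2) + 2(5) = 16 ✓
  (2) w = 5, target 5 ✓ (first branch holds)
  (3) z = 2, target 2 ✓ (first branch holds)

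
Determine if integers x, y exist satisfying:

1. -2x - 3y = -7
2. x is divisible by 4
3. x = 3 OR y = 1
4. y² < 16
No

A contradictory subset is {-2x - 3y = -7, x is divisible by 4, x = 3 OR y = 1}. No integer assignment can satisfy these jointly:

  - -2x - 3y = -7: is a linear equation tying the variables together
  - x is divisible by 4: restricts x to multiples of 4
  - x = 3 OR y = 1: forces a choice: either x = 3 or y = 1

Split on the disjunction (x = 3 OR y = 1):
  • If x = 3: this contradicts the divisibility constraint — 3 is not a multiple of 4.
  • If y = 1: with y = 1, writing x = 4x', every remaining term of the linear equation is divisible by 8, so the left side is ≡ 0 (mod 8); but the right side -4 ≡ 4 (mod 8). No integers can satisfy it.
Both branches are infeasible, so the system has no integer solution.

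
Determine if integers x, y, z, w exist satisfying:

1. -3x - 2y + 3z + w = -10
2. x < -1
Yes

Take x = -2, y = 8, z = 0, w = 0. Substituting into each constraint:
  (1) -3(-2) - 2(8) + 3(0) + 0 = -10 ✓
  (2) -2 < -1 ✓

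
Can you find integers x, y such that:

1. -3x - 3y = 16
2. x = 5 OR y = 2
No

Even the single constraint (-3x - 3y = 16) is infeasible over the integers.

  - -3x - 3y = 16: every term on the left is divisible by 3, so the LHS ≡ 0 (mod 3), but the RHS 16 is not — no integer solution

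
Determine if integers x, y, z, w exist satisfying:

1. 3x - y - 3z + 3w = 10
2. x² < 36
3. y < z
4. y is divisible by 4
Yes

Take x = 2, y = -16, z = 83, w = 79. Substituting into each constraint:
  (1) 3(2) + 16 - 3(83) + 3(79) = 10 ✓
  (2) x² = (2)² = 4, and 4 < 36 ✓
  (3) -16 < 83 ✓
  (4) -16 = 4 × -4, remainder 0 ✓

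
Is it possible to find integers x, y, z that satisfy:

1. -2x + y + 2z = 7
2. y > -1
Yes

Take x = -3, y = 1, z = 0. Substituting into each constraint:
  (1) -2(-3) + 1 + 2(0) = 7 ✓
  (2) 1 > -1 ✓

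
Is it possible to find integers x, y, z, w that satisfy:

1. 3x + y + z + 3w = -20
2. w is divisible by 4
Yes

Take x = 0, y = 0, z = -20, w = 0. Substituting into each constraint:
  (1) 3(0) + 0 + (-20) + 3(0) = -20 ✓
  (2) 0 = 4 × 0, remainder 0 ✓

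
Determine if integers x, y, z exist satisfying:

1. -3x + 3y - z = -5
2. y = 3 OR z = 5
Yes

Take x = 0, y = 0, z = 5. Substituting into each constraint:
  (1) -3(0) + 3(0) + (-5) = -5 ✓
  (2) z = 5, target 5 ✓ (second branch holds)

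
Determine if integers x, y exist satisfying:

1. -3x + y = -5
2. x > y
Yes

Take x = 2, y = 1. Substituting into each constraint:
  (1) -3(2) + 1 = -5 ✓
  (2) 2 > 1 ✓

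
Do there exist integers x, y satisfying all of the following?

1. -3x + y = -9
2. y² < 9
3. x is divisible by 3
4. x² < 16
Yes

Take x = 3, y = 0. Substituting into each constraint:
  (1) -3(3) + 0 = -9 ✓
  (2) y² = (0)² = 0, and 0 < 9 ✓
  (3) 3 = 3 × 1, remainder 0 ✓
  (4) x² = (3)² = 9, and 9 < 16 ✓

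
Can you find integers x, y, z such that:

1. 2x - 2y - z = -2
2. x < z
Yes

Take x = 1, y = 1, z = 2. Substituting into each constraint:
  (1) 2(1) - 2(1) + (-2) = -2 ✓
  (2) 1 < 2 ✓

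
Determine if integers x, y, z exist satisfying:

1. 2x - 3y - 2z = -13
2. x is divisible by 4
Yes

Take x = 0, y = 1, z = 5. Substituting into each constraint:
  (1) 2(0) - 3(1) - 2(5) = -13 ✓
  (2) 0 = 4 × 0, remainder 0 ✓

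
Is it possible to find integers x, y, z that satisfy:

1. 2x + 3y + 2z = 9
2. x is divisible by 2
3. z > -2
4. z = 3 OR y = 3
Yes

Take x = 0, y = 3, z = 0. Substituting into each constraint:
  (1) 2(0) + 3(3) + 2(0) = 9 ✓
  (2) 0 = 2 × 0, remainder 0 ✓
  (3) 0 > -2 ✓
  (4) y = 3, target 3 ✓ (second branch holds)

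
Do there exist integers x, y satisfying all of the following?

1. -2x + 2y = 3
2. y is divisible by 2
No

Even the single constraint (-2x + 2y = 3) is infeasible over the integers.

  - -2x + 2y = 3: every term on the left is divisible by 2, so the LHS ≡ 0 (mod 2), but the RHS 3 is not — no integer solution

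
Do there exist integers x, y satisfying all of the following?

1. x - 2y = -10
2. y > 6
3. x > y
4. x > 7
Yes

Take x = 12, y = 11. Substituting into each constraint:
  (1) 12 - 2(11) = -10 ✓
  (2) 11 > 6 ✓
  (3) 12 > 11 ✓
  (4) 12 > 7 ✓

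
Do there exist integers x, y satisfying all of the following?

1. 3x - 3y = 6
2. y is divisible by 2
Yes

Take x = 2, y = 0. Substituting into each constraint:
  (1) 3(2) - 3(0) = 6 ✓
  (2) 0 = 2 × 0, remainder 0 ✓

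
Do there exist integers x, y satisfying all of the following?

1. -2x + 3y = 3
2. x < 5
Yes

Take x = 0, y = 1. Substituting into each constraint:
  (1) -2(0) + 3(1) = 3 ✓
  (2) 0 < 5 ✓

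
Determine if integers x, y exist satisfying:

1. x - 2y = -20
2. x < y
Yes

Take x = 18, y = 19. Substituting into each constraint:
  (1) 18 - 2(19) = -20 ✓
  (2) 18 < 19 ✓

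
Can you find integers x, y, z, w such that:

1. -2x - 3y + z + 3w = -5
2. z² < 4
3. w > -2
Yes

Take x = 1, y = 0, z = 0, w = -1. Substituting into each constraint:
  (1) -2(1) - 3(0) + 0 + 3(-1) = -5 ✓
  (2) z² = (0)² = 0, and 0 < 4 ✓
  (3) -1 > -2 ✓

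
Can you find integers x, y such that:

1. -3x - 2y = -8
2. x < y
Yes

Take x = 0, y = 4. Substituting into each constraint:
  (1) -3(0) - 2(4) = -8 ✓
  (2) 0 < 4 ✓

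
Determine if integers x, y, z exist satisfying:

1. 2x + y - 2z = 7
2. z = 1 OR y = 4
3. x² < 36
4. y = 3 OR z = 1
Yes

Take x = 4, y = 1, z = 1. Substituting into each constraint:
  (1) 2(4) + 1 - 2(1) = 7 ✓
  (2) z = 1, target 1 ✓ (first branch holds)
  (3) x² = (4)² = 16, and 16 < 36 ✓
  (4) z = 1, target 1 ✓ (second branch holds)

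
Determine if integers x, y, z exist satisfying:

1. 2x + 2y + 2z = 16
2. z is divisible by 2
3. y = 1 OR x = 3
Yes

Take x = 7, y = 1, z = 0. Substituting into each constraint:
  (1) 2(7) + 2(1) + 2(0) = 16 ✓
  (2) 0 = 2 × 0, remainder 0 ✓
  (3) y = 1, target 1 ✓ (first branch holds)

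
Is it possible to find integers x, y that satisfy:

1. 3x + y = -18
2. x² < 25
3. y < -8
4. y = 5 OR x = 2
Yes

Take x = 2, y = -24. Substituting into each constraint:
  (1) 3(2) + (-24) = -18 ✓
  (2) x² = (2)² = 4, and 4 < 25 ✓
  (3) -24 < -8 ✓
  (4) x = 2, target 2 ✓ (second branch holds)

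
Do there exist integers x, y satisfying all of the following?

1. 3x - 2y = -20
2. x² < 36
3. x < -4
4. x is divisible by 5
No

The full constraint system is jointly infeasible over the integers. Each constraint and what it forces:

  - 3x - 2y = -20: is a linear equation tying the variables together
  - x² < 36: restricts x to |x| ≤ 5
  - x < -4: bounds one variable relative to a constant
  - x is divisible by 5: restricts x to multiples of 5

The bounds confine x to {-5} with 5 | x. For each value, substitute into the equation:
  • x = -5: the equation gives -2y = -5, so y would not be an integer.
Every case fails, so no integer solution exists.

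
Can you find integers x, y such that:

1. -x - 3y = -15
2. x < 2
Yes

Take x = 0, y = 5. Substituting into each constraint:
  (1) 0 - 3(5) = -15 ✓
  (2) 0 < 2 ✓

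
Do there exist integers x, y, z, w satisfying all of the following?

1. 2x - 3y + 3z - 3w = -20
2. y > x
Yes

Take x = -1, y = 0, z = 0, w = 6. Substituting into each constraint:
  (1) 2(-1) - 3(0) + 3(0) - 3(6) = -20 ✓
  (2) 0 > -1 ✓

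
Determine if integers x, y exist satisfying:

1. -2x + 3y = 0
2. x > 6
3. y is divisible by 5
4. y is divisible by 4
Yes

Take x = 30, y = 20. Substituting into each constraint:
  (1) -2(30) + 3(20) = 0 ✓
  (2) 30 > 6 ✓
  (3) 20 = 5 × 4, remainder 0 ✓
  (4) 20 = 4 × 5, remainder 0 ✓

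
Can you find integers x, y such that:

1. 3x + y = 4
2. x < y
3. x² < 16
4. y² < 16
No

A contradictory subset is {3x + y = 4, x < y, y² < 16}. No integer assignment can satisfy these jointly:

  - 3x + y = 4: is a linear equation tying the variables together
  - x < y: bounds one variable relative to another variable
  - y² < 16: restricts y to |y| ≤ 3

The bounds confine y to {-3, -2, -1, 0, 1, 2, 3}. For each value, substitute into the equation:
  • y = -3: the equation gives 3x = 7, so x would not be an integer.
  • y = -2: the equation forces x = 2, but y > x fails since -2 ≤ 2.
  • y = -1: the equation gives 3x = 5, so x would not be an integer.
  • y = 0: the equation gives 3x = 4, so x would not be an integer.
  • y = 1: the equation forces x = 1, but y > x fails since 1 ≤ 1.
  • y = 2: the equation gives 3x = 2, so x would not be an integer.
  • y = 3: the equation gives 3x = 1, so x would not be an integer.
Every case fails, so no integer solution exists.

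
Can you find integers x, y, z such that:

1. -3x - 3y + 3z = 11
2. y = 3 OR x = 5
No

Even the single constraint (-3x - 3y + 3z = 11) is infeasible over the integers.

  - -3x - 3y + 3z = 11: every term on the left is divisible by 3, so the LHS ≡ 0 (mod 3), but the RHS 11 is not — no integer solution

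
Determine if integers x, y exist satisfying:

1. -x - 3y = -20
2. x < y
Yes

Take x = 2, y = 6. Substituting into each constraint:
  (1) (-2) - 3(6) = -20 ✓
  (2) 2 < 6 ✓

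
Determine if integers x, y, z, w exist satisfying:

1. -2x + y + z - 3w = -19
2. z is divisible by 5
Yes

Take x = 0, y = 2, z = 0, w = 7. Substituting into each constraint:
  (1) -2(0) + 2 + 0 - 3(7) = -19 ✓
  (2) 0 = 5 × 0, remainder 0 ✓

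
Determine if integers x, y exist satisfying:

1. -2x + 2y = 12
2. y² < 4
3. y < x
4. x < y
No

A contradictory subset is {y < x, x < y}. No integer assignment can satisfy these jointly:

  - y < x: bounds one variable relative to another variable
  - x < y: bounds one variable relative to another variable

Direct contradiction: x > y and y > x cannot both hold.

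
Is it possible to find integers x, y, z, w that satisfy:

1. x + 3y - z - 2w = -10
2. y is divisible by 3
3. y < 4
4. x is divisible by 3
Yes

Take x = 0, y = 0, z = 0, w = 5. Substituting into each constraint:
  (1) 0 + 3(0) + 0 - 2(5) = -10 ✓
  (2) 0 = 3 × 0, remainder 0 ✓
  (3) 0 < 4 ✓
  (4) 0 = 3 × 0, remainder 0 ✓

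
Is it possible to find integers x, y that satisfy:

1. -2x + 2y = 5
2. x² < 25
No

Even the single constraint (-2x + 2y = 5) is infeasible over the integers.

  - -2x + 2y = 5: every term on the left is divisible by 2, so the LHS ≡ 0 (mod 2), but the RHS 5 is not — no integer solution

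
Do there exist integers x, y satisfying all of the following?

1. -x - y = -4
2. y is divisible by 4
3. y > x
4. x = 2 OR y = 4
Yes

Take x = 0, y = 4. Substituting into each constraint:
  (1) 0 + (-4) = -4 ✓
  (2) 4 = 4 × 1, remainder 0 ✓
  (3) 4 > 0 ✓
  (4) y = 4, target 4 ✓ (second branch holds)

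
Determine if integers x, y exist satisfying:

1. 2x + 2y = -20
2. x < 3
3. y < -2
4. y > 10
No

A contradictory subset is {y < -2, y > 10}. No integer assignment can satisfy these jointly:

  - y < -2: bounds one variable relative to a constant
  - y > 10: bounds one variable relative to a constant

Direct contradiction: the bounds on y require y ≥ 11 and y ≤ -3 simultaneously, which is empty.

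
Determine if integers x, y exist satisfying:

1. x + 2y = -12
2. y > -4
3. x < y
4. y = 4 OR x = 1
Yes

Take x = -20, y = 4. Substituting into each constraint:
  (1) (-20) + 2(4) = -12 ✓
  (2) 4 > -4 ✓
  (3) -20 < 4 ✓
  (4) y = 4, target 4 ✓ (first branch holds)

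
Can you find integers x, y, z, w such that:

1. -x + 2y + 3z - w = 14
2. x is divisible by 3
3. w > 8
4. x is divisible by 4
Yes

Take x = 0, y = 1, z = 7, w = 9. Substituting into each constraint:
  (1) 0 + 2(1) + 3(7) + (-9) = 14 ✓
  (2) 0 = 3 × 0, remainder 0 ✓
  (3) 9 > 8 ✓
  (4) 0 = 4 × 0, remainder 0 ✓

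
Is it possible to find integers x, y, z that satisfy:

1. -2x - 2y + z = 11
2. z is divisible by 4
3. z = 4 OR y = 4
No

A contradictory subset is {-2x - 2y + z = 11, z is divisible by 4}. No integer assignment can satisfy these jointly:

  - -2x - 2y + z = 11: is a linear equation tying the variables together
  - z is divisible by 4: restricts z to multiples of 4

Modular obstruction: writing z = 4z', every remaining term of the linear equation is divisible by 2, so the left side is ≡ 0 (mod 2); but the right side 11 ≡ 1 (mod 2). No integers can satisfy it.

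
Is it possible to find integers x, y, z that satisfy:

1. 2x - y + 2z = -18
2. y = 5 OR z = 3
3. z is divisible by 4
No

The full constraint system is jointly infeasible over the integers. Each constraint and what it forces:

  - 2x - y + 2z = -18: is a linear equation tying the variables together
  - y = 5 OR z = 3: forces a choice: either y = 5 or z = 3
  - z is divisible by 4: restricts z to multiples of 4

Split on the disjunction (y = 5 OR z = 3):
  • If y = 5: with y = 5, writing z = 4z', every remaining term of the linear equation is divisible by 2, so the left side is ≡ 0 (mod 2); but the right side -13 ≡ 1 (mod 2). No integers can satisfy it.
  • If z = 3: this contradicts the divisibility constraint — 3 is not a multiple of 4.
Both branches are infeasible, so the system has no integer solution.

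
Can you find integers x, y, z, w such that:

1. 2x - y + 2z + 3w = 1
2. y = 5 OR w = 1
Yes

Take x = 3, y = 5, z = 0, w = 0. Substituting into each constraint:
  (1) 2(3) + (-5) + 2(0) + 3(0) = 1 ✓
  (2) y = 5, target 5 ✓ (first branch holds)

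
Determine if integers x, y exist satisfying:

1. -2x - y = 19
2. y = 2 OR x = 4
Yes

Take x = 4, y = -27. Substituting into each constraint:
  (1) -2(4) + 27 = 19 ✓
  (2) x = 4, target 4 ✓ (second branch holds)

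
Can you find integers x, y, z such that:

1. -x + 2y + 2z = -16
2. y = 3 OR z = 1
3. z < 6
Yes

Take x = 0, y = 3, z = -11. Substituting into each constraint:
  (1) 0 + 2(3) + 2(-11) = -16 ✓
  (2) y = 3, target 3 ✓ (first branch holds)
  (3) -11 < 6 ✓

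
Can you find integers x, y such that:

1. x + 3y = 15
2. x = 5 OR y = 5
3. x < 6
Yes

Take x = 0, y = 5. Substituting into each constraint:
  (1) 0 + 3(5) = 15 ✓
  (2) y = 5, target 5 ✓ (second branch holds)
  (3) 0 < 6 ✓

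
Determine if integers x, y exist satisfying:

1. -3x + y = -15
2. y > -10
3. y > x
Yes

Take x = 8, y = 9. Substituting into each constraint:
  (1) -3(8) + 9 = -15 ✓
  (2) 9 > -10 ✓
  (3) 9 > 8 ✓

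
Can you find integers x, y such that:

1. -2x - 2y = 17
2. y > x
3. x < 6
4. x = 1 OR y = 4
No

Even the single constraint (-2x - 2y = 17) is infeasible over the integers.

  - -2x - 2y = 17: every term on the left is divisible by 2, so the LHS ≡ 0 (mod 2), but the RHS 17 is not — no integer solution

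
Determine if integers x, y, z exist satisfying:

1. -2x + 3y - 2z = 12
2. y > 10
Yes

Take x = 0, y = 12, z = 12. Substituting into each constraint:
  (1) -2(0) + 3(12) - 2(12) = 12 ✓
  (2) 12 > 10 ✓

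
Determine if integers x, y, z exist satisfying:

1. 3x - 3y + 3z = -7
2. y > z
No

Even the single constraint (3x - 3y + 3z = -7) is infeasible over the integers.

  - 3x - 3y + 3z = -7: every term on the left is divisible by 3, so the LHS ≡ 0 (mod 3), but the RHS -7 is not — no integer solution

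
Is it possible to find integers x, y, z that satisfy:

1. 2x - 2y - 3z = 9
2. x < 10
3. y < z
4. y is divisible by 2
Yes

Take x = 6, y = 0, z = 1. Substituting into each constraint:
  (1) 2(6) - 2(0) - 3(1) = 9 ✓
  (2) 6 < 10 ✓
  (3) 0 < 1 ✓
  (4) 0 = 2 × 0, remainder 0 ✓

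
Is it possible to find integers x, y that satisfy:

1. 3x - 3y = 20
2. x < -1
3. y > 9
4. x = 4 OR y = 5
No

Even the single constraint (3x - 3y = 20) is infeasible over the integers.

  - 3x - 3y = 20: every term on the left is divisible by 3, so the LHS ≡ 0 (mod 3), but the RHS 20 is not — no integer solution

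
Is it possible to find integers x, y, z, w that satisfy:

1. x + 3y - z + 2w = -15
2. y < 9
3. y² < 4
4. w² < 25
Yes

Take x = 0, y = 0, z = 15, w = 0. Substituting into each constraint:
  (1) 0 + 3(0) + (-15) + 2(0) = -15 ✓
  (2) 0 < 9 ✓
  (3) y² = (0)² = 0, and 0 < 4 ✓
  (4) w² = (0)² = 0, and 0 < 25 ✓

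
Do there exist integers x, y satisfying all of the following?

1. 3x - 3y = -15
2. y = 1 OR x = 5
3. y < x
No

A contradictory subset is {3x - 3y = -15, y < x}. No integer assignment can satisfy these jointly:

  - 3x - 3y = -15: is a linear equation tying the variables together
  - y < x: bounds one variable relative to another variable

From the equation, x − y = -5, i.e. x − y = -5; but x > y requires x − y ≥ 1. Contradiction.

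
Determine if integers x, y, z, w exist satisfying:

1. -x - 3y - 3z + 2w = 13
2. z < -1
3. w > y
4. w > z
Yes

Take x = -4, y = -1, z = -2, w = 0. Substituting into each constraint:
  (1) 4 - 3(-1) - 3(-2) + 2(0) = 13 ✓
  (2) -2 < -1 ✓
  (3) 0 > -1 ✓
  (4) 0 > -2 ✓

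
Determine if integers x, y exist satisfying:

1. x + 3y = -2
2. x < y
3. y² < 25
Yes

Take x = -2, y = 0. Substituting into each constraint:
  (1) (-2) + 3(0) = -2 ✓
  (2) -2 < 0 ✓
  (3) y² = (0)² = 0, and 0 < 25 ✓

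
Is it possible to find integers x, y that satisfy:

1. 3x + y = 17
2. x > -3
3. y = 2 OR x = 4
Yes

Take x = 5, y = 2. Substituting into each constraint:
  (1) 3(5) + 2 = 17 ✓
  (2) 5 > -3 ✓
  (3) y = 2, target 2 ✓ (first branch holds)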